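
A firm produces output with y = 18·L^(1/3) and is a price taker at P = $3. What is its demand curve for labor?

MP_L = (1/3)·18·L^(-2/3) = 6·L^(-2/3).
Setting P·MP_L = w: 18·L^(-2/3) = w.
Solving for L: L^(-2/3) = w/18, so L = (18/w)^(3/2).

L(w) = (18/w)^(3/2)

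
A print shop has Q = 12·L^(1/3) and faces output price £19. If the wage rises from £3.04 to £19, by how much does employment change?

From P·MP_L = w with MP_L = 4·L^(-2/3), the labor demand is L(w) = (76/w)^(3/2).
At w = 3.04: L = 125. At w = 19: L = 8.
ΔL = 8 − 125 = -117.

ΔL = -117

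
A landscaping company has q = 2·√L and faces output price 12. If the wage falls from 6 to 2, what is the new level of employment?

From P·MP_L = w with MP_L = L^(-1/2), the labor demand is L(w) = (12/w)^(2).
At w = 6: L = 4. At w = 2: L = 36.

L* = 36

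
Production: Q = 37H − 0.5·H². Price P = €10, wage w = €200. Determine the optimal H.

The marginal product of H is MP_H = 37 − H.
A price-taking firm hires until the value of the marginal product equals the wage: P·MP_H = w, so 10·(37 − H) = 200.
Then 37 − H = 20, giving H = 17.

H* = 17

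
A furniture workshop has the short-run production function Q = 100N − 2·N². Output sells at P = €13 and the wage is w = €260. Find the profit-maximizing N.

N* = 20

The marginal product of N is MP_N = 100 − 4N.
A price-taking firm hires until the value of the marginal product equals the wage: P·MP_N = w, so 13·(100 − 4N) = 260.
Then 100 − 4N = 20, giving N = 20.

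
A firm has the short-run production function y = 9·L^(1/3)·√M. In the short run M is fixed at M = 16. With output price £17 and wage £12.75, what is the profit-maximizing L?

L* = 64

With M = 16, MP_L = (1/3)·9·L^(-2/3)·16^(1/2) = 12·L^(-2/3).
Profit maximization for a price taker requires P·MP_L = w: 17·12·L^(-2/3) = 12.75.
So L^(-2/3) = 0.0625, which gives L = 64.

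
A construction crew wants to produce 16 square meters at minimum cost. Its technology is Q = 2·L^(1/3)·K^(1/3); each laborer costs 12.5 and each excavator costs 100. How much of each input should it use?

Cost minimization requires the marginal rate of technical substitution to equal the input-price ratio: MP_L/MP_K = w/r.
Here MP_L/MP_K = (1/3)·(K/L)/(1/3) = (K/L). Setting this equal to 12.5/100 = 0.125 gives K = 0.125L.
Substituting into Q = 16: 2·L^(1/3)·(0.125L)^(1/3) = 16.
Solving, L = 64 and K = 8.

L* = 64, K* = 8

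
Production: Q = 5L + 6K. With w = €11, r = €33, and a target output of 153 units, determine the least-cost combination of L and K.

The inputs are perfect substitutes, so the firm uses whichever has the lower cost per unit of output.
Cost per unit of output via L is w/5 = 2.2; via K it is r/6 = 5.5. L is cheaper.
Producing Q = 153 with L alone: L = 30.6, K = 0.

L* = 30.6, K* = 0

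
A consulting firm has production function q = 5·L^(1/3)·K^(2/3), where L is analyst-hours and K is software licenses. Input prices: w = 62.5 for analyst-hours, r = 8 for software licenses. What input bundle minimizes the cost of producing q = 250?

L* = 8, K* = 125

Cost minimization requires the marginal rate of technical substitution to equal the input-price ratio: MP_L/MP_K = w/r.
Here MP_L/MP_K = (1/3)·(K/L)/(2/3) = 0.5·(K/L). Setting this equal to 62.5/8 = 7.8125 gives K = 15.625L.
Substituting into q = 250: 5·L^(1/3)·(15.625L)^(2/3) = 250.
Solving, L = 8 and K = 125.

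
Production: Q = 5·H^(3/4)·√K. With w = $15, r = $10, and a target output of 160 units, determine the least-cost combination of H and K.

Cost minimization requires the marginal rate of technical substitution to equal the input-price ratio: MP_H/MP_K = w/r.
Here MP_H/MP_K = (3/4)·(K/H)/(1/2) = 1.5·(K/H). Setting this equal to 15/10 = 1.5 gives K = H.
Substituting into Q = 160: 5·H^(3/4)·(H)^(1/2) = 160.
Solving, H = 16 and K = 16.

H* = 16, K* = 16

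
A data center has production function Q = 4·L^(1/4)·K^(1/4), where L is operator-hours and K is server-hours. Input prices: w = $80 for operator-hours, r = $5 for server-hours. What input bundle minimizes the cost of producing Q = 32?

L* = 16, K* = 256

Cost minimization requires the marginal rate of technical substitution to equal the input-price ratio: MP_L/MP_K = w/r.
Here MP_L/MP_K = (1/4)·(K/L)/(1/4) = (K/L). Setting this equal to 80/5 = 16 gives K = 16L.
Substituting into Q = 32: 4·L^(1/4)·(16L)^(1/4) = 32.
Solving, L = 16 and K = 256.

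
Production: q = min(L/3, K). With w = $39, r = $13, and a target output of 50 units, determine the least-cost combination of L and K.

L* = 150, K* = 50

With a fixed-proportions technology, the cost-minimizing bundle uses no slack in either input: L/3 = K = q.
So L = 3·50 = 150 and K = 50.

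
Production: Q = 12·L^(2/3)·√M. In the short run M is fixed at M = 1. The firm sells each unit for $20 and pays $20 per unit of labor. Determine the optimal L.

L* = 512

With M = 1, MP_L = (2/3)·12·L^(-1/3)·1^(1/2) = 8·L^(-1/3).
Profit maximization for a price taker requires P·MP_L = w: 20·8·L^(-1/3) = 20.
So L^(-1/3) = 0.125, which gives L = 512.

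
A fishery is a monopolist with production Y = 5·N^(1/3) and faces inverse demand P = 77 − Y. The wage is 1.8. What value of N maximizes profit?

N* = 125

Marginal revenue from the inverse demand is MR = 77 − 2Y.
The marginal product is MP_N = (5/3)·N^(-2/3).
A monopolist hires until marginal revenue product equals the wage: MR·MP_N = w.
At N, Y = 5·N^(1/3). Substituting and solving: (77 − 10·N^(1/3))·(5/3)·N^(-2/3) = 1.8 gives N = 125.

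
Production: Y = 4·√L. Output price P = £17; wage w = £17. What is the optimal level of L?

L* = 4

MP_L = (1/2)·4·L^(-1/2) = 2·L^(-1/2).
Profit maximization for a price taker requires P·MP_L = w: 17·2·L^(-1/2) = 17.
So L^(-1/2) = 0.5, which gives L = 4.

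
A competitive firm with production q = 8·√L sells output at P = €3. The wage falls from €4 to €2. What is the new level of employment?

L* = 36

From P·MP_L = w with MP_L = 4·L^(-1/2), the labor demand is L(w) = (12/w)^(2).
At w = 4: L = 9. At w = 2: L = 36.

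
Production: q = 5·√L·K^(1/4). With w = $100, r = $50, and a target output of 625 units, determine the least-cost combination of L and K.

Cost minimization requires the marginal rate of technical substitution to equal the input-price ratio: MP_L/MP_K = w/r.
Here MP_L/MP_K = (1/2)·(K/L)/(1/4) = 2·(K/L). Setting this equal to 100/50 = 2 gives K = L.
Substituting into q = 625: 5·L^(1/2)·(L)^(1/4) = 625.
Solving, L = 625 and K = 625.

L* = 625, K* = 625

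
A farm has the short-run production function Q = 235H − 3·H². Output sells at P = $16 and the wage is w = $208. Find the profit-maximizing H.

H* = 37

The marginal product of H is MP_H = 235 − 6H.
A price-taking firm hires until the value of the marginal product equals the wage: P·MP_H = w, so 16·(235 − 6H) = 208.
Then 235 − 6H = 13, giving H = 37.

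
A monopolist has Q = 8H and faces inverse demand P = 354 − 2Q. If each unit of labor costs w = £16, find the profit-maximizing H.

H* = 11

Marginal revenue from the inverse demand is MR = 354 − 4Q.
The marginal product is MP_H = 8.
A monopolist hires until marginal revenue product equals the wage: MR·MP_H = w.
(354 − 32H)·8 = 16, so H = 11.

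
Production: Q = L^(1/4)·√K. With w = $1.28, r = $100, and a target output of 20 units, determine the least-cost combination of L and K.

L* = 625, K* = 16

Cost minimization requires the marginal rate of technical substitution to equal the input-price ratio: MP_L/MP_K = w/r.
Here MP_L/MP_K = (1/4)·(K/L)/(1/2) = 0.5·(K/L). Setting this equal to 1.28/100 = 0.0128 gives K = 0.0256L.
Substituting into Q = 20: L^(1/4)·(0.0256L)^(1/2) = 20.
Solving, L = 625 and K = 16.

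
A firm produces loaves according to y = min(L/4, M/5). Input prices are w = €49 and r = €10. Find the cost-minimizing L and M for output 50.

With a fixed-proportions technology, the cost-minimizing bundle uses no slack in either input: L/4 = M/5 = y.
So L = 4·50 = 200 and M = 5·50 = 250.

L* = 200, M* = 250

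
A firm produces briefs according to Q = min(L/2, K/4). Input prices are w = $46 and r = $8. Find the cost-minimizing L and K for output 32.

With a fixed-proportions technology, the cost-minimizing bundle uses no slack in either input: L/2 = K/4 = Q.
So L = 2·32 = 64 and K = 4·32 = 128.

L* = 64, K* = 128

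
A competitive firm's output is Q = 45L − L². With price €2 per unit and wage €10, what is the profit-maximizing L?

The marginal product of L is MP_L = 45 − 2L.
A price-taking firm hires until the value of the marginal product equals the wage: P·MP_L = w, so 2·(45 − 2L) = 10.
Then 45 − 2L = 5, giving L = 20.

L* = 20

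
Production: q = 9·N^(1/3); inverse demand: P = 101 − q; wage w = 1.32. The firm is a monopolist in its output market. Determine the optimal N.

Marginal revenue from the inverse demand is MR = 101 − 2q.
The marginal product is MP_N = 3·N^(-2/3).
A monopolist hires until marginal revenue product equals the wage: MR·MP_N = w.
At N, q = 9·N^(1/3). Substituting and solving: (101 − 18·N^(1/3))·3·N^(-2/3) = 1.32 gives N = 125.

N* = 125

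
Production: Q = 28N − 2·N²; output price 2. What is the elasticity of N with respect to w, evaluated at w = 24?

ε = -0.75

From P·MP_N = w with MP_N = 28 − 4N, labor demand is N(w) = (28 − w/2)/4.
dN/dw = −1/(8) = -0.125.
At w = 24, N = 4, so ε = (dN/dw)·(w/N) = (-0.125)·(24/4) = -0.75.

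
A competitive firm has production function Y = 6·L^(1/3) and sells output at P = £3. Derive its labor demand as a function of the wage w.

MP_L = (1/3)·6·L^(-2/3) = 2·L^(-2/3).
Setting P·MP_L = w: 6·L^(-2/3) = w.
Solving for L: L^(-2/3) = w/6, so L = (6/w)^(3/2).

L(w) = (6/w)^(3/2)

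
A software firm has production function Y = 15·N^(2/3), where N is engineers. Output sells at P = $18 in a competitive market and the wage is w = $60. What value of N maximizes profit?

MP_N = (2/3)·15·N^(-1/3) = 10·N^(-1/3).
Profit maximization for a price taker requires P·MP_N = w: 18·10·N^(-1/3) = 60.
So N^(-1/3) = 1/3, which gives N = 27.

N* = 27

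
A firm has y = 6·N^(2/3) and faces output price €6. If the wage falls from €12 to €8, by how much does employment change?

From P·MP_N = w with MP_N = 4·N^(-1/3), the labor demand is N(w) = (24/w)^(3).
At w = 12: N = 8. At w = 8: N = 27.
ΔN = 27 − 8 = 19.

ΔN = 19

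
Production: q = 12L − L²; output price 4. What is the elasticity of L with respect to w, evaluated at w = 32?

ε = -2

From P·MP_L = w with MP_L = 12 − 2L, labor demand is L(w) = (12 − w/4)/2.
dL/dw = −1/(8) = -0.125.
At w = 32, L = 2, so ε = (dL/dw)·(w/L) = (-0.125)·(32/2) = -2.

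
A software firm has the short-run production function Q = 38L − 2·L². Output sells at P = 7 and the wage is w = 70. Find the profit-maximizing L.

L* = 7

The marginal product of L is MP_L = 38 − 4L.
A price-taking firm hires until the value of the marginal product equals the wage: P·MP_L = w, so 7·(38 − 4L) = 70.
Then 38 − 4L = 10, giving L = 7.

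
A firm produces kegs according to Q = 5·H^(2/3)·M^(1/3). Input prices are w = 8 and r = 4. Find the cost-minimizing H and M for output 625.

H* = 125, M* = 125

Cost minimization requires the marginal rate of technical substitution to equal the input-price ratio: MP_H/MP_M = w/r.
Here MP_H/MP_M = (2/3)·(M/H)/(1/3) = 2·(M/H). Setting this equal to 8/4 = 2 gives M = H.
Substituting into Q = 625: 5·H^(2/3)·(H)^(1/3) = 625.
Solving, H = 125 and M = 125.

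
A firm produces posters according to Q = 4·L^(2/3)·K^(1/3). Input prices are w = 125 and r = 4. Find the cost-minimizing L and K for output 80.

Cost minimization requires the marginal rate of technical substitution to equal the input-price ratio: MP_L/MP_K = w/r.
Here MP_L/MP_K = (2/3)·(K/L)/(1/3) = 2·(K/L). Setting this equal to 125/4 = 31.25 gives K = 15.625L.
Substituting into Q = 80: 4·L^(2/3)·(15.625L)^(1/3) = 80.
Solving, L = 8 and K = 125.

L* = 8, K* = 125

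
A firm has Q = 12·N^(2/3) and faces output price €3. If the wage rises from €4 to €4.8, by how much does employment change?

From P·MP_N = w with MP_N = 8·N^(-1/3), the labor demand is N(w) = (24/w)^(3).
At w = 4: N = 216. At w = 4.8: N = 125.
ΔN = 125 − 216 = -91.

ΔN = -91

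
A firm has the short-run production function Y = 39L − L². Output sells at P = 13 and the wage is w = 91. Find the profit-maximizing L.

L* = 16

The marginal product of L is MP_L = 39 − 2L.
A price-taking firm hires until the value of the marginal product equals the wage: P·MP_L = w, so 13·(39 − 2L) = 91.
Then 39 − 2L = 7, giving L = 16.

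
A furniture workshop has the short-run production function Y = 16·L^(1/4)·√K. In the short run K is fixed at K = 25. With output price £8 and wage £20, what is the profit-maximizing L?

L* = 16

With K = 25, MP_L = (1/4)·16·L^(-3/4)·25^(1/2) = 20·L^(-3/4).
Profit maximization for a price taker requires P·MP_L = w: 8·20·L^(-3/4) = 20.
So L^(-3/4) = 0.125, which gives L = 16.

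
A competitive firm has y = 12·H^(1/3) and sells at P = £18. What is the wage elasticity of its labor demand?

MP_H = (1/3)·12·H^(-2/3), so P·MP_H = w gives 72·H^(-2/3) = w.
Solving, H(w) = (72/w)^(3/2). This is a constant-elasticity form: H ∝ w^(−3/2), so ε = −3/2.

ε = -1.5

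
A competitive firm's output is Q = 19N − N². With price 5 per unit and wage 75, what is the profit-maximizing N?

The marginal product of N is MP_N = 19 − 2N.
A price-taking firm hires until the value of the marginal product equals the wage: P·MP_N = w, so 5·(19 − 2N) = 75.
Then 19 − 2N = 15, giving N = 2.

N* = 2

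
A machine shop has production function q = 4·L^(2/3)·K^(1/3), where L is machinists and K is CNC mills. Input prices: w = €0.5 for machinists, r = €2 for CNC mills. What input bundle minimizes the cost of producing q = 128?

Cost minimization requires the marginal rate of technical substitution to equal the input-price ratio: MP_L/MP_K = w/r.
Here MP_L/MP_K = (2/3)·(K/L)/(1/3) = 2·(K/L). Setting this equal to 0.5/2 = 0.25 gives K = 0.125L.
Substituting into q = 128: 4·L^(2/3)·(0.125L)^(1/3) = 128.
Solving, L = 64 and K = 8.

L* = 64, K* = 8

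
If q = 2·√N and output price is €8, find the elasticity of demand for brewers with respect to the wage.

MP_N = (1/2)·2·N^(-1/2), so P·MP_N = w gives 8·N^(-1/2) = w.
Solving, N(w) = (8/w)^(2). This is a constant-elasticity form: N ∝ w^(−2), so ε = −2.

ε = -2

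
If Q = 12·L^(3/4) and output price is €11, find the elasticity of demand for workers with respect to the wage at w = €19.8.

ε = -4

MP_L = (3/4)·12·L^(-1/4), so P·MP_L = w gives 99·L^(-1/4) = w.
Solving, L(w) = (99/w)^(4). This is a constant-elasticity form: L ∝ w^(−4), so ε = −4.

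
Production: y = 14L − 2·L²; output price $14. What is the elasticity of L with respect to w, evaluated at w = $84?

ε = -0.75

From P·MP_L = w with MP_L = 14 − 4L, labor demand is L(w) = (14 − w/14)/4.
dL/dw = −1/(56) = -1/56.
At w = 84, L = 2, so ε = (dL/dw)·(w/L) = (-1/56)·(84/2) = -0.75.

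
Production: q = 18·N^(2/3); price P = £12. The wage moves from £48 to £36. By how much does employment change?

From P·MP_N = w with MP_N = 12·N^(-1/3), the labor demand is N(w) = (144/w)^(3).
At w = 48: N = 27. At w = 36: N = 64.
ΔN = 64 − 27 = 37.

ΔN = 37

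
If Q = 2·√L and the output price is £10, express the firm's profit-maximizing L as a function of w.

MP_L = (1/2)·2·L^(-1/2) = L^(-1/2).
Setting P·MP_L = w: 10·L^(-1/2) = w.
Solving for L: L^(-1/2) = w/10, so L = (10/w)^(2).

L(w) = 100/w²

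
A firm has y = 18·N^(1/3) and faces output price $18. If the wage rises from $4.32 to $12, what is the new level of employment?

N* = 27

From P·MP_N = w with MP_N = 6·N^(-2/3), the labor demand is N(w) = (108/w)^(3/2).
At w = 4.32: N = 125. At w = 12: N = 27.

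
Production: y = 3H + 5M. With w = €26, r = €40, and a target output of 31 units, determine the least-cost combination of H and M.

H* = 0, M* = 6.2

The inputs are perfect substitutes, so the firm uses whichever has the lower cost per unit of output.
Cost per unit of output via H is w/3 = 26/3; via M it is r/5 = 8. M is cheaper.
Producing y = 31 with M alone: H = 0, M = 6.2.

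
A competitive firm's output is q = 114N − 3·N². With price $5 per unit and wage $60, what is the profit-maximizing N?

N* = 17

The marginal product of N is MP_N = 114 − 6N.
A price-taking firm hires until the value of the marginal product equals the wage: P·MP_N = w, so 5·(114 − 6N) = 60.
Then 114 − 6N = 12, giving N = 17.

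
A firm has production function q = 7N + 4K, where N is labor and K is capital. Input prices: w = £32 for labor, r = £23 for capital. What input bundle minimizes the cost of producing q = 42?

N* = 6, K* = 0

The inputs are perfect substitutes, so the firm uses whichever has the lower cost per unit of output.
Cost per unit of output via N is w/7 = 32/7; via K it is r/4 = 5.75. N is cheaper.
Producing q = 42 with N alone: N = 6, K = 0.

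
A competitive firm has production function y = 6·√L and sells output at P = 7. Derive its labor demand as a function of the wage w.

MP_L = (1/2)·6·L^(-1/2) = 3·L^(-1/2).
Setting P·MP_L = w: 21·L^(-1/2) = w.
Solving for L: L^(-1/2) = w/21, so L = (21/w)^(2).

L(w) = 441/w²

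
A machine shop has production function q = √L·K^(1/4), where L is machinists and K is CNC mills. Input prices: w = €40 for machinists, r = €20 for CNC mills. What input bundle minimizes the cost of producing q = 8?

L* = 16, K* = 16

Cost minimization requires the marginal rate of technical substitution to equal the input-price ratio: MP_L/MP_K = w/r.
Here MP_L/MP_K = (1/2)·(K/L)/(1/4) = 2·(K/L). Setting this equal to 40/20 = 2 gives K = L.
Substituting into q = 8: L^(1/2)·(L)^(1/4) = 8.
Solving, L = 16 and K = 16.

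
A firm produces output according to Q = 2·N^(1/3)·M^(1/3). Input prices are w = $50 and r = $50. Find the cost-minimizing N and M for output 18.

Cost minimization requires the marginal rate of technical substitution to equal the input-price ratio: MP_N/MP_M = w/r.
Here MP_N/MP_M = (1/3)·(M/N)/(1/3) = (M/N). Setting this equal to 50/50 = 1 gives M = N.
Substituting into Q = 18: 2·N^(1/3)·(N)^(1/3) = 18.
Solving, N = 27 and M = 27.

N* = 27, M* = 27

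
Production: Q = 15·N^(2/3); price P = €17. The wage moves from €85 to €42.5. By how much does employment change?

From P·MP_N = w with MP_N = 10·N^(-1/3), the labor demand is N(w) = (170/w)^(3).
At w = 85: N = 8. At w = 42.5: N = 64.
ΔN = 64 − 8 = 56.

ΔN = 56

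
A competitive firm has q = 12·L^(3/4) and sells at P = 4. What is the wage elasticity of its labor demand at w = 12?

MP_L = (3/4)·12·L^(-1/4), so P·MP_L = w gives 36·L^(-1/4) = w.
Solving, L(w) = (36/w)^(4). This is a constant-elasticity form: L ∝ w^(−4), so ε = −4.

ε = -4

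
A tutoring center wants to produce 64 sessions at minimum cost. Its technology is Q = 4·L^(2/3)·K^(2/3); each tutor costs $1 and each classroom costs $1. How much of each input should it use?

L* = 8, K* = 8

Cost minimization requires the marginal rate of technical substitution to equal the input-price ratio: MP_L/MP_K = w/r.
Here MP_L/MP_K = (2/3)·(K/L)/(2/3) = (K/L). Setting this equal to 1/1 = 1 gives K = L.
Substituting into Q = 64: 4·L^(2/3)·(L)^(2/3) = 64.
Solving, L = 8 and K = 8.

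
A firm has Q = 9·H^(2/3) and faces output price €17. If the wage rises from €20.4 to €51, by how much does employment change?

ΔH = -117

From P·MP_H = w with MP_H = 6·H^(-1/3), the labor demand is H(w) = (102/w)^(3).
At w = 20.4: H = 125. At w = 51: H = 8.
ΔH = 8 − 125 = -117.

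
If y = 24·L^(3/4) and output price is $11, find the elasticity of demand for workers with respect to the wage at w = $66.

MP_L = (3/4)·24·L^(-1/4), so P·MP_L = w gives 198·L^(-1/4) = w.
Solving, L(w) = (198/w)^(4). This is a constant-elasticity form: L ∝ w^(−4), so ε = −4.

ε = -4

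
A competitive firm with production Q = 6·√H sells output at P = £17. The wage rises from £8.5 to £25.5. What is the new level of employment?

From P·MP_H = w with MP_H = 3·H^(-1/2), the labor demand is H(w) = (51/w)^(2).
At w = 8.5: H = 36. At w = 25.5: H = 4.

H* = 4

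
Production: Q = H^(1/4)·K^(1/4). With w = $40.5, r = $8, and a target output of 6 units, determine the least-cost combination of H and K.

H* = 16, K* = 81

Cost minimization requires the marginal rate of technical substitution to equal the input-price ratio: MP_H/MP_K = w/r.
Here MP_H/MP_K = (1/4)·(K/H)/(1/4) = (K/H). Setting this equal to 40.5/8 = 5.0625 gives K = 5.0625H.
Substituting into Q = 6: H^(1/4)·(5.0625H)^(1/4) = 6.
Solving, H = 16 and K = 81.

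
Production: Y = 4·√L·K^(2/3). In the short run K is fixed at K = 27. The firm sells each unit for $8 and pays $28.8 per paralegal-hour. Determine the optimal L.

With K = 27, MP_L = (1/2)·4·L^(-1/2)·27^(2/3) = 18·L^(-1/2).
Profit maximization for a price taker requires P·MP_L = w: 8·18·L^(-1/2) = 28.8.
So L^(-1/2) = 0.2, which gives L = 25.

L* = 25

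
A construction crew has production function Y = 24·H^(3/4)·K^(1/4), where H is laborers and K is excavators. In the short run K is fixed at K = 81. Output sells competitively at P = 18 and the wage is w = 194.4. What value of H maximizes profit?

With K = 81, MP_H = (3/4)·24·H^(-1/4)·81^(1/4) = 54·H^(-1/4).
Profit maximization for a price taker requires P·MP_H = w: 18·54·H^(-1/4) = 194.4.
So H^(-1/4) = 0.2, which gives H = 625.

H* = 625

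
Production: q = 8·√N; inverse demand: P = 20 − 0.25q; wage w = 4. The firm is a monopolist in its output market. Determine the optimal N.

N* = 16

Marginal revenue from the inverse demand is MR = 20 − 0.5q.
The marginal product is MP_N = 4·N^(-1/2).
A monopolist hires until marginal revenue product equals the wage: MR·MP_N = w.
At N, q = 8·√N. Substituting and solving: (20 − 4·√N)·4·N^(-1/2) = 4 gives N = 16.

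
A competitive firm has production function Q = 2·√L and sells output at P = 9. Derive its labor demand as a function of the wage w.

MP_L = (1/2)·2·L^(-1/2) = L^(-1/2).
Setting P·MP_L = w: 9·L^(-1/2) = w.
Solving for L: L^(-1/2) = w/9, so L = (9/w)^(2).

L(w) = 81/w²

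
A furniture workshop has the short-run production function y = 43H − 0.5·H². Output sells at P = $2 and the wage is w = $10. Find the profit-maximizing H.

H* = 38

The marginal product of H is MP_H = 43 − H.
A price-taking firm hires until the value of the marginal product equals the wage: P·MP_H = w, so 2·(43 − H) = 10.
Then 43 − H = 5, giving H = 38.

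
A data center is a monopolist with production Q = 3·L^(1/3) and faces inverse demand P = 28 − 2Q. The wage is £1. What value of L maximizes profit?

L* = 8

Marginal revenue from the inverse demand is MR = 28 − 4Q.
The marginal product is MP_L = L^(-2/3).
A monopolist hires until marginal revenue product equals the wage: MR·MP_L = w.
At L, Q = 3·L^(1/3). Substituting and solving: (28 − 12·L^(1/3))·L^(-2/3) = 1 gives L = 8.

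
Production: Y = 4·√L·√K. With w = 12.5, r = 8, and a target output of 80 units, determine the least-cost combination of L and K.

L* = 16, K* = 25

Cost minimization requires the marginal rate of technical substitution to equal the input-price ratio: MP_L/MP_K = w/r.
Here MP_L/MP_K = (1/2)·(K/L)/(1/2) = (K/L). Setting this equal to 12.5/8 = 1.5625 gives K = 1.5625L.
Substituting into Y = 80: 4·L^(1/2)·(1.5625L)^(1/2) = 80.
Solving, L = 16 and K = 25.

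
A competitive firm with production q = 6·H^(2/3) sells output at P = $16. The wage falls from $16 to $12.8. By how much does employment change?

From P·MP_H = w with MP_H = 4·H^(-1/3), the labor demand is H(w) = (64/w)^(3).
At w = 16: H = 64. At w = 12.8: H = 125.
ΔH = 125 − 64 = 61.

ΔH = 61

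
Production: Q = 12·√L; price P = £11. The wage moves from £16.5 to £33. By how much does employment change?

From P·MP_L = w with MP_L = 6·L^(-1/2), the labor demand is L(w) = (66/w)^(2).
At w = 16.5: L = 16. At w = 33: L = 4.
ΔL = 4 − 16 = -12.

ΔL = -12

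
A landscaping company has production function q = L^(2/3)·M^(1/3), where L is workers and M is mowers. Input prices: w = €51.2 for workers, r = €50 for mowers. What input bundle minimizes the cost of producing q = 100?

L* = 125, M* = 64

Cost minimization requires the marginal rate of technical substitution to equal the input-price ratio: MP_L/MP_M = w/r.
Here MP_L/MP_M = (2/3)·(M/L)/(1/3) = 2·(M/L). Setting this equal to 51.2/50 = 1.024 gives M = 0.512L.
Substituting into q = 100: L^(2/3)·(0.512L)^(1/3) = 100.
Solving, L = 125 and M = 64.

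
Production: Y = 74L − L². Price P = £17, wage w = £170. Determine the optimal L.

The marginal product of L is MP_L = 74 − 2L.
A price-taking firm hires until the value of the marginal product equals the wage: P·MP_L = w, so 17·(74 − 2L) = 170.
Then 74 − 2L = 10, giving L = 32.

L* = 32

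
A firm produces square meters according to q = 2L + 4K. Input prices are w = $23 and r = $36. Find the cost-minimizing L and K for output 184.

L* = 0, K* = 46

The inputs are perfect substitutes, so the firm uses whichever has the lower cost per unit of output.
Cost per unit of output via L is w/2 = 11.5; via K it is r/4 = 9. K is cheaper.
Producing q = 184 with K alone: L = 0, K = 46.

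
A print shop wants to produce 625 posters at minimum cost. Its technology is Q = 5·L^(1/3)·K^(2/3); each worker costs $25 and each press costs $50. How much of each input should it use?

L* = 125, K* = 125

Cost minimization requires the marginal rate of technical substitution to equal the input-price ratio: MP_L/MP_K = w/r.
Here MP_L/MP_K = (1/3)·(K/L)/(2/3) = 0.5·(K/L). Setting this equal to 25/50 = 0.5 gives K = L.
Substituting into Q = 625: 5·L^(1/3)·(L)^(2/3) = 625.
Solving, L = 125 and K = 125.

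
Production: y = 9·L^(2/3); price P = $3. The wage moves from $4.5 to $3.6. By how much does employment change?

ΔL = 61

From P·MP_L = w with MP_L = 6·L^(-1/3), the labor demand is L(w) = (18/w)^(3).
At w = 4.5: L = 64. At w = 3.6: L = 125.
ΔL = 125 − 64 = 61.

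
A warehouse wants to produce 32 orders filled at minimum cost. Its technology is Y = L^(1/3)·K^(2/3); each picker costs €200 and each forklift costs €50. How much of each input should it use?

Cost minimization requires the marginal rate of technical substitution to equal the input-price ratio: MP_L/MP_K = w/r.
Here MP_L/MP_K = (1/3)·(K/L)/(2/3) = 0.5·(K/L). Setting this equal to 200/50 = 4 gives K = 8L.
Substituting into Y = 32: L^(1/3)·(8L)^(2/3) = 32.
Solving, L = 8 and K = 64.

L* = 8, K* = 64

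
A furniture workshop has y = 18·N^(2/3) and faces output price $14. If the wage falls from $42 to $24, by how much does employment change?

ΔN = 279

From P·MP_N = w with MP_N = 12·N^(-1/3), the labor demand is N(w) = (168/w)^(3).
At w = 42: N = 64. At w = 24: N = 343.
ΔN = 343 − 64 = 279.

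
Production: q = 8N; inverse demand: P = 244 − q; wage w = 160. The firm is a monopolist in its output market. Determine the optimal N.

N* = 14

Marginal revenue from the inverse demand is MR = 244 − 2q.
The marginal product is MP_N = 8.
A monopolist hires until marginal revenue product equals the wage: MR·MP_N = w.
(244 − 16N)·8 = 160, so N = 14.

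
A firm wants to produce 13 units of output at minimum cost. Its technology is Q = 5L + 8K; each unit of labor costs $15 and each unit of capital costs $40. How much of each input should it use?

L* = 2.6, K* = 0

The inputs are perfect substitutes, so the firm uses whichever has the lower cost per unit of output.
Cost per unit of output via L is w/5 = 3; via K it is r/8 = 5. L is cheaper.
Producing Q = 13 with L alone: L = 2.6, K = 0.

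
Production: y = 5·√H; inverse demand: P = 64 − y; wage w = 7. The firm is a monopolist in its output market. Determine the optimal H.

H* = 25

Marginal revenue from the inverse demand is MR = 64 − 2y.
The marginal product is MP_H = 2.5·H^(-1/2).
A monopolist hires until marginal revenue product equals the wage: MR·MP_H = w.
At H, y = 5·√H. Substituting and solving: (64 − 10·√H)·2.5·H^(-1/2) = 7 gives H = 25.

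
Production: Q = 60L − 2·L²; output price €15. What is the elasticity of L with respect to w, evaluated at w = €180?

ε = -0.25

From P·MP_L = w with MP_L = 60 − 4L, labor demand is L(w) = (60 − w/15)/4.
dL/dw = −1/(60) = -1/60.
At w = 180, L = 12, so ε = (dL/dw)·(w/L) = (-1/60)·(180/12) = -0.25.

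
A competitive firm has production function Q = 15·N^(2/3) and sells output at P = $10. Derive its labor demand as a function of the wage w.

MP_N = (2/3)·15·N^(-1/3) = 10·N^(-1/3).
Setting P·MP_N = w: 100·N^(-1/3) = w.
Solving for N: N^(-1/3) = w/100, so N = (100/w)^(3).

N(w) = 1000000/w³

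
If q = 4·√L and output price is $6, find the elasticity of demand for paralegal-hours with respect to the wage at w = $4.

ε = -2

MP_L = (1/2)·4·L^(-1/2), so P·MP_L = w gives 12·L^(-1/2) = w.
Solving, L(w) = (12/w)^(2). This is a constant-elasticity form: L ∝ w^(−2), so ε = −2.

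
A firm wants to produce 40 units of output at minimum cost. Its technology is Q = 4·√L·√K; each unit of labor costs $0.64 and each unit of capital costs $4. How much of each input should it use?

L* = 25, K* = 4

Cost minimization requires the marginal rate of technical substitution to equal the input-price ratio: MP_L/MP_K = w/r.
Here MP_L/MP_K = (1/2)·(K/L)/(1/2) = (K/L). Setting this equal to 0.64/4 = 0.16 gives K = 0.16L.
Substituting into Q = 40: 4·L^(1/2)·(0.16L)^(1/2) = 40.
Solving, L = 25 and K = 4.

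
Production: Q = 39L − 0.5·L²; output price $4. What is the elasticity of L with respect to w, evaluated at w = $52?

ε = -0.5

From P·MP_L = w with MP_L = 39 − L, labor demand is L(w) = 39 − w/4.
dL/dw = −1/(4) = -0.25.
At w = 52, L = 26, so ε = (dL/dw)·(w/L) = (-0.25)·(52/26) = -0.5.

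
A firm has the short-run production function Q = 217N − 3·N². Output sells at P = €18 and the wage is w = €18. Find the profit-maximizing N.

N* = 36

The marginal product of N is MP_N = 217 − 6N.
A price-taking firm hires until the value of the marginal product equals the wage: P·MP_N = w, so 18·(217 − 6N) = 18.
Then 217 − 6N = 1, giving N = 36.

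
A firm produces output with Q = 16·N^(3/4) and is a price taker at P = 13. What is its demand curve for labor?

N(w) = (156/w)^(4)

MP_N = (3/4)·16·N^(-1/4) = 12·N^(-1/4).
Setting P·MP_N = w: 156·N^(-1/4) = w.
Solving for N: N^(-1/4) = w/156, so N = (156/w)^(4).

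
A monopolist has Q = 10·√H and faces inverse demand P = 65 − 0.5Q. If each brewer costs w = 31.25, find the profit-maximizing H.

Marginal revenue from the inverse demand is MR = 65 − Q.
The marginal product is MP_H = 5·H^(-1/2).
A monopolist hires until marginal revenue product equals the wage: MR·MP_H = w.
At H, Q = 10·√H. Substituting and solving: (65 − 10·√H)·5·H^(-1/2) = 31.25 gives H = 16.

H* = 16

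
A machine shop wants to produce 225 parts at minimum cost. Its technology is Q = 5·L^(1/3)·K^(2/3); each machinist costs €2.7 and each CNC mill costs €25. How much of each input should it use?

Cost minimization requires the marginal rate of technical substitution to equal the input-price ratio: MP_L/MP_K = w/r.
Here MP_L/MP_K = (1/3)·(K/L)/(2/3) = 0.5·(K/L). Setting this equal to 2.7/25 = 0.108 gives K = 0.216L.
Substituting into Q = 225: 5·L^(1/3)·(0.216L)^(2/3) = 225.
Solving, L = 125 and K = 27.

L* = 125, K* = 27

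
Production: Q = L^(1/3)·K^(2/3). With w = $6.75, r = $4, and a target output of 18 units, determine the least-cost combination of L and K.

Cost minimization requires the marginal rate of technical substitution to equal the input-price ratio: MP_L/MP_K = w/r.
Here MP_L/MP_K = (1/3)·(K/L)/(2/3) = 0.5·(K/L). Setting this equal to 6.75/4 = 1.6875 gives K = 3.375L.
Substituting into Q = 18: L^(1/3)·(3.375L)^(2/3) = 18.
Solving, L = 8 and K = 27.

L* = 8, K* = 27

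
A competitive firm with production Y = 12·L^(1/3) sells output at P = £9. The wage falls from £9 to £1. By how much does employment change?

ΔL = 208

From P·MP_L = w with MP_L = 4·L^(-2/3), the labor demand is L(w) = (36/w)^(3/2).
At w = 9: L = 8. At w = 1: L = 216.
ΔL = 216 − 8 = 208.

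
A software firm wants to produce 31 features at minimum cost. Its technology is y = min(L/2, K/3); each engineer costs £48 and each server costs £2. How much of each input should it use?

With a fixed-proportions technology, the cost-minimizing bundle uses no slack in either input: L/2 = K/3 = y.
So L = 2·31 = 62 and K = 3·31 = 93.

L* = 62, K* = 93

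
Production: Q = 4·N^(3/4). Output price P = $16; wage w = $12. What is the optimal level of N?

MP_N = (3/4)·4·N^(-1/4) = 3·N^(-1/4).
Profit maximization for a price taker requires P·MP_N = w: 16·3·N^(-1/4) = 12.
So N^(-1/4) = 0.25, which gives N = 256.

N* = 256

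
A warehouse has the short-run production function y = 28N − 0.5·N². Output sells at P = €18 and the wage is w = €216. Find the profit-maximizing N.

N* = 16

The marginal product of N is MP_N = 28 − N.
A price-taking firm hires until the value of the marginal product equals the wage: P·MP_N = w, so 18·(28 − N) = 216.
Then 28 − N = 12, giving N = 16.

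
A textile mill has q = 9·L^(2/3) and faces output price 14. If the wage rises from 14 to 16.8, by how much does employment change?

ΔL = -91

From P·MP_L = w with MP_L = 6·L^(-1/3), the labor demand is L(w) = (84/w)^(3).
At w = 14: L = 216. At w = 16.8: L = 125.
ΔL = 125 − 216 = -91.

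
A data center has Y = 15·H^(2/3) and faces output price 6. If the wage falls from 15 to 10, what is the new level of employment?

H* = 216

From P·MP_H = w with MP_H = 10·H^(-1/3), the labor demand is H(w) = (60/w)^(3).
At w = 15: H = 64. At w = 10: H = 216.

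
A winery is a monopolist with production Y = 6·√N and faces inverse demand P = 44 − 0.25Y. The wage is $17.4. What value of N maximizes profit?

N* = 25

Marginal revenue from the inverse demand is MR = 44 − 0.5Y.
The marginal product is MP_N = 3·N^(-1/2).
A monopolist hires until marginal revenue product equals the wage: MR·MP_N = w.
At N, Y = 6·√N. Substituting and solving: (44 − 3·√N)·3·N^(-1/2) = 17.4 gives N = 25.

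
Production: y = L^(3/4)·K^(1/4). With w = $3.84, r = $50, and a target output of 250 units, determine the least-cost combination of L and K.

L* = 625, K* = 16

Cost minimization requires the marginal rate of technical substitution to equal the input-price ratio: MP_L/MP_K = w/r.
Here MP_L/MP_K = (3/4)·(K/L)/(1/4) = 3·(K/L). Setting this equal to 3.84/50 = 0.0768 gives K = 0.0256L.
Substituting into y = 250: L^(3/4)·(0.0256L)^(1/4) = 250.
Solving, L = 625 and K = 16.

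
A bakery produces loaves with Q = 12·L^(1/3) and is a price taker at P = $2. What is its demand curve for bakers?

MP_L = (1/3)·12·L^(-2/3) = 4·L^(-2/3).
Setting P·MP_L = w: 8·L^(-2/3) = w.
Solving for L: L^(-2/3) = w/8, so L = (8/w)^(3/2).

L(w) = (8/w)^(3/2)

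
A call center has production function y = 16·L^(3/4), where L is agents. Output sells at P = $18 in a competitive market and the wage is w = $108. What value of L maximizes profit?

MP_L = (3/4)·16·L^(-1/4) = 12·L^(-1/4).
Profit maximization for a price taker requires P·MP_L = w: 18·12·L^(-1/4) = 108.
So L^(-1/4) = 0.5, which gives L = 16.

L* = 16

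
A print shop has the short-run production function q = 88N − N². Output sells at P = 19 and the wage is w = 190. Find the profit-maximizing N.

The marginal product of N is MP_N = 88 − 2N.
A price-taking firm hires until the value of the marginal product equals the wage: P·MP_N = w, so 19·(88 − 2N) = 190.
Then 88 − 2N = 10, giving N = 39.

N* = 39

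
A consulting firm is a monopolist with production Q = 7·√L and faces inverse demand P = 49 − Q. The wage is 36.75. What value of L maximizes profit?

L* = 4

Marginal revenue from the inverse demand is MR = 49 − 2Q.
The marginal product is MP_L = 3.5·L^(-1/2).
A monopolist hires until marginal revenue product equals the wage: MR·MP_L = w.
At L, Q = 7·√L. Substituting and solving: (49 − 14·√L)·3.5·L^(-1/2) = 36.75 gives L = 4.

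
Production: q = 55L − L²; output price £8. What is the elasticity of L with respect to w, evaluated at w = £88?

From P·MP_L = w with MP_L = 55 − 2L, labor demand is L(w) = (55 − w/8)/2.
dL/dw = −1/(16) = -0.0625.
At w = 88, L = 22, so ε = (dL/dw)·(w/L) = (-0.0625)·(88/22) = -0.25.

ε = -0.25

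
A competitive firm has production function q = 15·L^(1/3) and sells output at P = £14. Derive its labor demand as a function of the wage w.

MP_L = (1/3)·15·L^(-2/3) = 5·L^(-2/3).
Setting P·MP_L = w: 70·L^(-2/3) = w.
Solving for L: L^(-2/3) = w/70, so L = (70/w)^(3/2).

L(w) = (70/w)^(3/2)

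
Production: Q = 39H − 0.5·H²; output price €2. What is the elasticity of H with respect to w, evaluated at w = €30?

From P·MP_H = w with MP_H = 39 − H, labor demand is H(w) = 39 − w/2.
dH/dw = −1/(2) = -0.5.
At w = 30, H = 24, so ε = (dH/dw)·(w/H) = (-0.5)·(30/24) = -0.625.

ε = -0.625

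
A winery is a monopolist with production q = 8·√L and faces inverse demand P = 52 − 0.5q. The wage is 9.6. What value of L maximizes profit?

L* = 25

Marginal revenue from the inverse demand is MR = 52 − q.
The marginal product is MP_L = 4·L^(-1/2).
A monopolist hires until marginal revenue product equals the wage: MR·MP_L = w.
At L, q = 8·√L. Substituting and solving: (52 − 8·√L)·4·L^(-1/2) = 9.6 gives L = 25.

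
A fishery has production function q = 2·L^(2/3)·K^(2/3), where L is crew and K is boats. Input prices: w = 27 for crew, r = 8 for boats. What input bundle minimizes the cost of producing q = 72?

L* = 8, K* = 27

Cost minimization requires the marginal rate of technical substitution to equal the input-price ratio: MP_L/MP_K = w/r.
Here MP_L/MP_K = (2/3)·(K/L)/(2/3) = (K/L). Setting this equal to 27/8 = 3.375 gives K = 3.375L.
Substituting into q = 72: 2·L^(2/3)·(3.375L)^(2/3) = 72.
Solving, L = 8 and K = 27.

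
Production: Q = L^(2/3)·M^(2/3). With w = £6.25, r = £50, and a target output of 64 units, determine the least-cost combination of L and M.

Cost minimization requires the marginal rate of technical substitution to equal the input-price ratio: MP_L/MP_M = w/r.
Here MP_L/MP_M = (2/3)·(M/L)/(2/3) = (M/L). Setting this equal to 6.25/50 = 0.125 gives M = 0.125L.
Substituting into Q = 64: L^(2/3)·(0.125L)^(2/3) = 64.
Solving, L = 64 and M = 8.

L* = 64, M* = 8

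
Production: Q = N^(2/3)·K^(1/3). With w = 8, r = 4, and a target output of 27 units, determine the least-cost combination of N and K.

Cost minimization requires the marginal rate of technical substitution to equal the input-price ratio: MP_N/MP_K = w/r.
Here MP_N/MP_K = (2/3)·(K/N)/(1/3) = 2·(K/N). Setting this equal to 8/4 = 2 gives K = N.
Substituting into Q = 27: N^(2/3)·(N)^(1/3) = 27.
Solving, N = 27 and K = 27.

N* = 27, K* = 27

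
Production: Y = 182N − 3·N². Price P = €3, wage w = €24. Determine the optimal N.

N* = 29

The marginal product of N is MP_N = 182 − 6N.
A price-taking firm hires until the value of the marginal product equals the wage: P·MP_N = w, so 3·(182 − 6N) = 24.
Then 182 − 6N = 8, giving N = 29.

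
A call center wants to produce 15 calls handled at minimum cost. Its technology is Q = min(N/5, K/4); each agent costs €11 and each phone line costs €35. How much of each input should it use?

N* = 75, K* = 60

With a fixed-proportions technology, the cost-minimizing bundle uses no slack in either input: N/5 = K/4 = Q.
So N = 5·15 = 75 and K = 4·15 = 60.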